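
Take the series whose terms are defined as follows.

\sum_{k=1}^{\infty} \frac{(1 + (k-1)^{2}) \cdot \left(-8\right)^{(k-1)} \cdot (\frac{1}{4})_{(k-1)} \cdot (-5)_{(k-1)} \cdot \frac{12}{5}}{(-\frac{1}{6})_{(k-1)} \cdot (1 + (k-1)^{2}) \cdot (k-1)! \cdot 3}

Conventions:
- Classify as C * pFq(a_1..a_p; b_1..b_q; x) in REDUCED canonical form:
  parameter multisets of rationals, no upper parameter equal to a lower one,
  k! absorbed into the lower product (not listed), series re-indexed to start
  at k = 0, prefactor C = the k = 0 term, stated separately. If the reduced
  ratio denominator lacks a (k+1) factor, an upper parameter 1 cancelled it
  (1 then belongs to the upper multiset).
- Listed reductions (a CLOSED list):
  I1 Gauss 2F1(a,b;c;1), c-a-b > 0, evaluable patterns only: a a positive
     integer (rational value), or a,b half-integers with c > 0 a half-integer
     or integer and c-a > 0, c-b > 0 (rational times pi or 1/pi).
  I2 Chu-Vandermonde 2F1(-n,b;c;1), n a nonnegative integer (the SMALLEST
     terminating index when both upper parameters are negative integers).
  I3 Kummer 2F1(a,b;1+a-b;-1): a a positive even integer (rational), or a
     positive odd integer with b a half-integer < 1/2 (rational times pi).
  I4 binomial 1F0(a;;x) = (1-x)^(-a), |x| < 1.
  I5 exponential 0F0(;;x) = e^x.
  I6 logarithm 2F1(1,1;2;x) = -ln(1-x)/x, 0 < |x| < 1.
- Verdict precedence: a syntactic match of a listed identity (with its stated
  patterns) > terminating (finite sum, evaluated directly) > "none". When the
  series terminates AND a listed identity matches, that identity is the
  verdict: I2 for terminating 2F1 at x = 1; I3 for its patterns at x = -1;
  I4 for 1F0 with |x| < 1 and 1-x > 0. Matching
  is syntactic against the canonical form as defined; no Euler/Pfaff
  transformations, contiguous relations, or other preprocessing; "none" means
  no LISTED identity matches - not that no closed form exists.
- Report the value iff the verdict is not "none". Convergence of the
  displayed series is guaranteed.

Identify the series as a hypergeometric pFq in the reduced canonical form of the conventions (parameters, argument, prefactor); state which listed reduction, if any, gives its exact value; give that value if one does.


At argument -8: a 2F1 with upper {-5, \frac{1}{4}}, lower {-\frac{1}{6}}, scaled by C = \frac{4}{5}. Verdict: terminating - upper -5 stops the sum at k = 5; the 6 terms are added exactly. Sum: -\frac{3364740988}{21505}.

First insight: t_0 = \frac{4}{5} here, and k^2 + 1 divides numerator and denominator alike; prefactor 4/5 after cancelling.
Step ratio: r(k) = -8 * (k-5) (k+\frac{1}{4}) / [(k-\frac{1}{6}) (k+1)] ; factor over Q: parameters, x = -8, and C = \frac{4}{5}.


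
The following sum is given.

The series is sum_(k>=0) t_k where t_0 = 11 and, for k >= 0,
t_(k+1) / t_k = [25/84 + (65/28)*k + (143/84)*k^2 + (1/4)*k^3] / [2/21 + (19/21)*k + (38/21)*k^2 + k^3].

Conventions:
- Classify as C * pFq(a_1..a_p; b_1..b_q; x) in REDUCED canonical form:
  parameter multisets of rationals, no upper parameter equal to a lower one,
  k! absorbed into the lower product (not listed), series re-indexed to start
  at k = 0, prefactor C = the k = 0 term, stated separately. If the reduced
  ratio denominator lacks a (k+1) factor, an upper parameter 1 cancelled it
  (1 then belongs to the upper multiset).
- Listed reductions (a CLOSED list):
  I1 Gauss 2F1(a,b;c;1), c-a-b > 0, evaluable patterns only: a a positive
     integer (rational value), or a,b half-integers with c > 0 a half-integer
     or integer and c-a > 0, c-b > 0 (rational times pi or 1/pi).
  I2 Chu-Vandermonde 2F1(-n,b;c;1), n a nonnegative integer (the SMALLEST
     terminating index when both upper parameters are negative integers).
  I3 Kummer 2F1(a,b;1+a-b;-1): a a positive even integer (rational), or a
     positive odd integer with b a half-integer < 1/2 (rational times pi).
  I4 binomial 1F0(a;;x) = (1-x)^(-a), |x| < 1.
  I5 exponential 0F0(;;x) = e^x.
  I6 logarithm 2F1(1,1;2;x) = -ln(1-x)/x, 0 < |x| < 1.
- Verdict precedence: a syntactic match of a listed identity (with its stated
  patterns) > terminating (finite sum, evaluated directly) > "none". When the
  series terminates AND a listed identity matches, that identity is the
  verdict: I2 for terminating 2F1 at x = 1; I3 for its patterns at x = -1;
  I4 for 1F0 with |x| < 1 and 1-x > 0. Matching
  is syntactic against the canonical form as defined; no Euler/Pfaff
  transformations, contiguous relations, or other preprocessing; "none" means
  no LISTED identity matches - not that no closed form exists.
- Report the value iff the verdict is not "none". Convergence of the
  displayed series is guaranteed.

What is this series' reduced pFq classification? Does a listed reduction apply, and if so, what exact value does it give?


Key observation: with t_0 = 11, the parameter 1/7 appears in both the upper and lower lists and cancels.
Ratio: r(k) = (1/4) * (k+5/3) (k+5) / [(k+2/3) (k+1)] - poly over poly, x = (1/4) from leading terms; C = 11 at k = 0.

At argument 1/4: a 2F1 with upper {5/3, 5}, lower {2/3}, scaled by C = 11. Verdict: none. A 2F1 with upper {5/3, 5} fits none of I1-I6 at x = 1/4; the sum runs forever.


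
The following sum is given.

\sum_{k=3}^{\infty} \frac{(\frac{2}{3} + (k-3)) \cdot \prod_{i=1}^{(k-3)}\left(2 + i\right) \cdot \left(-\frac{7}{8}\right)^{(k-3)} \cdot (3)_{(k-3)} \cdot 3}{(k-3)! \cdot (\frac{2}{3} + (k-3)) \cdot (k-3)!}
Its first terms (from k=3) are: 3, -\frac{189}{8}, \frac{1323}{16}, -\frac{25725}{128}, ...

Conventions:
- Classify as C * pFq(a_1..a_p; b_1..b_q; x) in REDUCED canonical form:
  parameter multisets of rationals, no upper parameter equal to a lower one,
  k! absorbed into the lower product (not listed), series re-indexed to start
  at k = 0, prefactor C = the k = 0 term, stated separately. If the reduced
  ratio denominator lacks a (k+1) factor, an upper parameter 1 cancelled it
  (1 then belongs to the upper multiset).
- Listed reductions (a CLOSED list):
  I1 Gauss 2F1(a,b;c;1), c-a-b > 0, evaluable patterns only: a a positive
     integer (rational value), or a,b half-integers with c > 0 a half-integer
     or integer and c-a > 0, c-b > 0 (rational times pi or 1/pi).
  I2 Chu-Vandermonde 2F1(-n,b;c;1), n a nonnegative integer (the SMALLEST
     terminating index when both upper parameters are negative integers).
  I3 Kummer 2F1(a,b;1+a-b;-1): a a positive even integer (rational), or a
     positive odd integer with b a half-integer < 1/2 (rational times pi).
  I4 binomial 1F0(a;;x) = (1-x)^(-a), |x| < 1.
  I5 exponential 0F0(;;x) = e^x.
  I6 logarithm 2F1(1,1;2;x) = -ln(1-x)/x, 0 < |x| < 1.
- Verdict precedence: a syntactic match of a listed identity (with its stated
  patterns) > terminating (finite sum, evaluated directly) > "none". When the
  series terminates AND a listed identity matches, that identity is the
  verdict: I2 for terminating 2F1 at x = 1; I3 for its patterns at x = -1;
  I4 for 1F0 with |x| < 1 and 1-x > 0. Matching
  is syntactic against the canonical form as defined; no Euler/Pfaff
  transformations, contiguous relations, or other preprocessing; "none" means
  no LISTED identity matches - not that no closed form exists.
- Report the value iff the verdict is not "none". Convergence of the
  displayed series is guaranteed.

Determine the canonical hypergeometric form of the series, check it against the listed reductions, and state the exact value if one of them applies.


Canonical form: C = 3 times 2F1 with upper {3, 3}, lower {1}, x = -\frac{7}{8}. Verdict: none here - no I1-I6 shape fits x = -\frac{7}{8} with lower {1}.

Key observation: x = -\frac{7}{8} and the denominator's factorial ratio (C = 3, x = -7/8) is a lower Pochhammer.
Step ratio: r(k) = -\frac{7}{8} * (k+3) (k+3) / [(k+1) (k+1)] - rational; roots negated = parameters, x = -\frac{7}{8}, C = 3.


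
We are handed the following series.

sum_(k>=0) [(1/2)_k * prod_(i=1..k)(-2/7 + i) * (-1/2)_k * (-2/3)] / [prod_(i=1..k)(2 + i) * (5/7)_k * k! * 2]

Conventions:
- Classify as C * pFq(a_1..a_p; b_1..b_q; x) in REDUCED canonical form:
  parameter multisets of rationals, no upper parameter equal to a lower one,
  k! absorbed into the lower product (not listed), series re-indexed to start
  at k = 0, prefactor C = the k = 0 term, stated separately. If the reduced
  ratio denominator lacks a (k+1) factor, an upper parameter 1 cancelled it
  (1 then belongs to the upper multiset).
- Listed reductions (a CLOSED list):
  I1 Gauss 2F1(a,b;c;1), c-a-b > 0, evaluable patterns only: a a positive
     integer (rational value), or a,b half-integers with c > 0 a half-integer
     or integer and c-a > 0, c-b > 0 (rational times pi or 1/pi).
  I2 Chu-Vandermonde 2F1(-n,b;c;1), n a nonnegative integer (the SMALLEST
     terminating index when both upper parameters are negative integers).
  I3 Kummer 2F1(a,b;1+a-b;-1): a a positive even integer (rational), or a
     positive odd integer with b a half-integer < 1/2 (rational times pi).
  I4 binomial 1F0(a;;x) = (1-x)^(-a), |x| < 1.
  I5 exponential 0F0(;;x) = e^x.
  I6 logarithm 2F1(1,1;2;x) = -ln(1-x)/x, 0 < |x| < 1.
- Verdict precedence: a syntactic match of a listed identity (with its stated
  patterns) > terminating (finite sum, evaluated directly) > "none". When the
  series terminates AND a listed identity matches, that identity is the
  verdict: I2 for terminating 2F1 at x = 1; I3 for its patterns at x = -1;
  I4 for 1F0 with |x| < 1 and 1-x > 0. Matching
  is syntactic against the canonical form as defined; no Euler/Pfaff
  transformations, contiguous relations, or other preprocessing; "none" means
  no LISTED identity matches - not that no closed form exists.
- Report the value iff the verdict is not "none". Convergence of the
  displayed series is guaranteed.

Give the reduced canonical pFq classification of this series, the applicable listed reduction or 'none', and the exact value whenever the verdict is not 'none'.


x = 1 here; the reduced form reads 2F1, upper {-1/2, 1/2}, lower {3}, C = -1/3. Verdict: this is the half-integer Gauss pattern (I1) (x = 1; upper {-1/2, 1/2} half-integers, c = 3 in the evaluable pattern). Its exact value is (-128/135) / pi.

The tell: t_0 = -1/3 here, and the lower running product (C = -1/3, x = 1) is a rising factorial.
Ratio: r(k) = 1 * (k-1/2) (k+1/2) / [(k+3) (k+1)] - poly over poly, x = 1 from leading terms; C = -1/3 at k = 0.


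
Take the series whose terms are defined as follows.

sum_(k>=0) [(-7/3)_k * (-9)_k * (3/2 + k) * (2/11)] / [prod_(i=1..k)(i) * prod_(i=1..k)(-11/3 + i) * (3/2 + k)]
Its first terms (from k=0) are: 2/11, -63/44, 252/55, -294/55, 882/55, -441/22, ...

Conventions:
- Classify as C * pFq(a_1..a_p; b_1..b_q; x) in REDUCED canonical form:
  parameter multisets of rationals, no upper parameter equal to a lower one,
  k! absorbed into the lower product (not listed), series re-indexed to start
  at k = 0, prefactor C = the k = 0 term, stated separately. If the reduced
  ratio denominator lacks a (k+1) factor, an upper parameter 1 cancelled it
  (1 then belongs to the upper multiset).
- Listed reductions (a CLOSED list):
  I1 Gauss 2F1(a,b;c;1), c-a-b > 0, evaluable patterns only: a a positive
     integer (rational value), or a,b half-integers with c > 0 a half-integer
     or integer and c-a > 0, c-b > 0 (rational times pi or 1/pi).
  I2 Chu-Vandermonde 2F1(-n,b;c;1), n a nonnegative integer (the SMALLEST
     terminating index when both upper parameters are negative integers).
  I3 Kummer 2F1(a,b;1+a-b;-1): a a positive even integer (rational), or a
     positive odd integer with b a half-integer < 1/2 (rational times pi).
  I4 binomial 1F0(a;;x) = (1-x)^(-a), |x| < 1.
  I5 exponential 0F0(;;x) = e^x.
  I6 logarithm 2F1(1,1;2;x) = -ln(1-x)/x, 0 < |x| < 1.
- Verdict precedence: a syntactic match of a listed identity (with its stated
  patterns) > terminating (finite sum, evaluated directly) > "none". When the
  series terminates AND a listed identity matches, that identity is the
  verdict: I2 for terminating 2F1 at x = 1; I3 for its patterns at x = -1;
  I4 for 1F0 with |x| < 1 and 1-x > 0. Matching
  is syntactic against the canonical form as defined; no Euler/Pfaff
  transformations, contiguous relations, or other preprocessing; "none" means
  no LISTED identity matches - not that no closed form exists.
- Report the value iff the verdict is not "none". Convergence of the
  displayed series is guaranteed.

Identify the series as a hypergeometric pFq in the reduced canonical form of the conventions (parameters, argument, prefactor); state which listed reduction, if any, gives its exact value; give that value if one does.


With C = 2/11: the canonical form is 2F1(-9, -7/3; -8/3; 1). Verdict: the Chu-Vandermonde identity I2 fires (terminating 2F1 at x = 1 with n = 9, b = -7/3, c = -8/3). Hence: 391/104.

Key step: t_0 = 2/11 here, and striking the common factor k + 3/2 reduces the term (prefactor 2/11).
Adjacent-term ratio: r(k) = 1 * (k-9) (k-7/3) / [(k-8/3) (k+1)] - poly over poly, x = 1 from leading terms; C = 2/11 at k = 0.


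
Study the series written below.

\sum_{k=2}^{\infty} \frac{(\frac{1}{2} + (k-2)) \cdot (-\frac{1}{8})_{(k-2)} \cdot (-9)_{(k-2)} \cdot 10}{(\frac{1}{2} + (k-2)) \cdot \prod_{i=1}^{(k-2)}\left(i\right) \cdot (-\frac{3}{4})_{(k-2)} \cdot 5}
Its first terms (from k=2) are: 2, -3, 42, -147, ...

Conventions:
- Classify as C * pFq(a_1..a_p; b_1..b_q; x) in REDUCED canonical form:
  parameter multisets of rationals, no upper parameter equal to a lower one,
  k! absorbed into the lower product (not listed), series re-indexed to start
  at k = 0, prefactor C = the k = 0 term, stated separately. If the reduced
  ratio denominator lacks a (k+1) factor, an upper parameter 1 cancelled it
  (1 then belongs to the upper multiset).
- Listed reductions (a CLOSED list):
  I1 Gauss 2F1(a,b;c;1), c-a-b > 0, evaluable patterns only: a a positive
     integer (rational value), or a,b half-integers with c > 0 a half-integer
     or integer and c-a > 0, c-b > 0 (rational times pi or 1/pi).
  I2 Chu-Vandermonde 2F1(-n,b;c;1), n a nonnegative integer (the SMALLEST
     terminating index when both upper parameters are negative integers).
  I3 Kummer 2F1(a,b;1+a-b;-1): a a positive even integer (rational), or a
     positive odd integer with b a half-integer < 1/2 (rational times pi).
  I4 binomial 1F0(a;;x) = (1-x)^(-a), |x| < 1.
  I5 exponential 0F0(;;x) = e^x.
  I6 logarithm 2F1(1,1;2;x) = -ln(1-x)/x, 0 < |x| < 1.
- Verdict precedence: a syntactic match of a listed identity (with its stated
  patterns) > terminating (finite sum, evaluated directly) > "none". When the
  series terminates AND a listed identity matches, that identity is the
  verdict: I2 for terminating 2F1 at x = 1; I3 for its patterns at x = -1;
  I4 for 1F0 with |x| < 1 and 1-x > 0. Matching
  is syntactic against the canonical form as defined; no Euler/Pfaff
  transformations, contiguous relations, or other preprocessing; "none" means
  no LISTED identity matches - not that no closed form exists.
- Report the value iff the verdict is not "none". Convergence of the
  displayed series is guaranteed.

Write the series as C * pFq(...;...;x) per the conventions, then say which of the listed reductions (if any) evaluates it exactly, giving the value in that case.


With C = 2: the canonical form is 2F1(-9, -\frac{1}{8}; -\frac{3}{4}; 1). Verdict (x = 1): Vandermonde's identity (I2) applies (terminating 2F1 at x = 1 with n = 9, b = -1/8, c = -\frac{3}{4}). Exact value: \frac{1590699}{482560}.

First insight: from the first term 2: the constant factors (prefactor 2) combine into one prefactor.
Term ratio: r(k) = 1 * (k-9) (k-\frac{1}{8}) / [(k-\frac{3}{4}) (k+1)] - rational in k. x = 1; t_0 = 2; negate the roots.


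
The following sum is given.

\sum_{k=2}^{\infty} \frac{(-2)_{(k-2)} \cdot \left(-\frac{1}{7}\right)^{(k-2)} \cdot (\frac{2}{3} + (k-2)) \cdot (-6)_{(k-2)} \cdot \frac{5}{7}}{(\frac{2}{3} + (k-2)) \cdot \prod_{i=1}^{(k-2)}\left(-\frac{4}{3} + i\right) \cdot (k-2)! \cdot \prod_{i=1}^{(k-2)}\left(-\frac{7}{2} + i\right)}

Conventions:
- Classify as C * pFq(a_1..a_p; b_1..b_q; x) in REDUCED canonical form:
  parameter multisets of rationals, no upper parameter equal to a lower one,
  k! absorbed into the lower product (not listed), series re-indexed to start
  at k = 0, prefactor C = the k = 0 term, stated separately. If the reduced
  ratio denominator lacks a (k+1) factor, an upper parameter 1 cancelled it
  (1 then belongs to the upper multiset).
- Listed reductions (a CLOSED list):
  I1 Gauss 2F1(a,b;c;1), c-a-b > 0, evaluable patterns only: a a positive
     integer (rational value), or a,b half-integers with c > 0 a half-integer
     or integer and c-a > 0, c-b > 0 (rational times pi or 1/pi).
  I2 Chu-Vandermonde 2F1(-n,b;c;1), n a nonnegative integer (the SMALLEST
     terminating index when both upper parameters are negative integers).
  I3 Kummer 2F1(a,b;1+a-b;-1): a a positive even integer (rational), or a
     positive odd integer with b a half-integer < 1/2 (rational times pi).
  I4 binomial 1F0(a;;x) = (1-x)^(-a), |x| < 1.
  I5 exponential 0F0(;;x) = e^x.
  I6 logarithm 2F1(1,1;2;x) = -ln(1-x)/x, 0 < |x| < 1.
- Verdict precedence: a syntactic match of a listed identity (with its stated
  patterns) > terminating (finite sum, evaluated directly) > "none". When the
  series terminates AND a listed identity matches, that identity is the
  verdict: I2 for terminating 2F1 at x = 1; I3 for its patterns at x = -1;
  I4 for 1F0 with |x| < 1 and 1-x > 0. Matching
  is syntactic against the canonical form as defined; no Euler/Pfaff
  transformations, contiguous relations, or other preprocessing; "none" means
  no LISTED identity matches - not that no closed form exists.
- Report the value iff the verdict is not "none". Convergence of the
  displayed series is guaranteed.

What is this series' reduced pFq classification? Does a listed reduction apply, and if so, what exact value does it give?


Reduced: x = -\frac{1}{7}, 2F2, upper = {-6, -2}, lower = {-\frac{5}{2}, -\frac{1}{3}}, C = \frac{5}{7}. Verdict: terminating - upper -2 stops the sum at k = 2; the 3 terms are added exactly. Value: -\frac{439}{343}.

Key step: t_0 = \frac{5}{7} here, and the lower running product (prefactor 5/7) is a rising factorial.
Step ratio: r(k) = -\frac{1}{7} * (k-6) (k-2) / [(k-\frac{5}{2}) (k-\frac{1}{3}) (k+1)] - rational in k, leading ratio -\frac{1}{7}; with t_0 = \frac{5}{7}, classification follows.


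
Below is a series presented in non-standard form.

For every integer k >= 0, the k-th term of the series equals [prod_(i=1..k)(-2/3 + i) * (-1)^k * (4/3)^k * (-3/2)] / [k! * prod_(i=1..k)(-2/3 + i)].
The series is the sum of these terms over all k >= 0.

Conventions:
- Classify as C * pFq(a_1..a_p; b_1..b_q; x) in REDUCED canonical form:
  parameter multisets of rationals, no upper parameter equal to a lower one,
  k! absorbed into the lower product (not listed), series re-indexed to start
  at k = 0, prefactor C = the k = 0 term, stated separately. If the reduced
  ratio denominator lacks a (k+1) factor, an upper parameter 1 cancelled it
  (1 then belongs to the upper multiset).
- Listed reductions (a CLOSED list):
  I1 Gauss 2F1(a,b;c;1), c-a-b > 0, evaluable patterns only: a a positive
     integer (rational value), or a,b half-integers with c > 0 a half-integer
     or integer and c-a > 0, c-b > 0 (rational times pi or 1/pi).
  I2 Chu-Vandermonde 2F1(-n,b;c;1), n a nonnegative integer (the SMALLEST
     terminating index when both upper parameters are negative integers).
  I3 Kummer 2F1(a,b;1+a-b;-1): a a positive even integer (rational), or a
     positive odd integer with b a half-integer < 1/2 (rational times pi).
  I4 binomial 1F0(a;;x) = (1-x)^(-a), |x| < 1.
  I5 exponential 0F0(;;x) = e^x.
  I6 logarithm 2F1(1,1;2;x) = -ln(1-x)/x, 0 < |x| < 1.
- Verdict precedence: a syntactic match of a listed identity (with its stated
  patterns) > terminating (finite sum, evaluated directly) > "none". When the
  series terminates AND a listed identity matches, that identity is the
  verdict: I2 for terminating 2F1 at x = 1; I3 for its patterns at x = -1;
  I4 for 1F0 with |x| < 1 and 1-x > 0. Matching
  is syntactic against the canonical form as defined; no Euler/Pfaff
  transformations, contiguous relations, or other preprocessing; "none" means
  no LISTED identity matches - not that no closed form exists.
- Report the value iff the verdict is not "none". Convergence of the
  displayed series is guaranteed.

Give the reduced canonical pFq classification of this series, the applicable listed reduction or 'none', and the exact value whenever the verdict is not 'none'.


At argument -4/3: a 0F0 with upper {-}, lower {-}, scaled by C = -3/2. Verdict: exponential (I5) applies (the 0F0 exponential series at x = -4/3). Value: (-3/2) * e^(-4/3).

Key observation: with t_0 = -3/2, the running product (prefactor -3/2) telescopes to a rising factorial.
Step ratio: r(k) = (-4/3) * 1 / [(k+1)] - rational in k, leading ratio (-4/3); with t_0 = -3/2, classification follows.


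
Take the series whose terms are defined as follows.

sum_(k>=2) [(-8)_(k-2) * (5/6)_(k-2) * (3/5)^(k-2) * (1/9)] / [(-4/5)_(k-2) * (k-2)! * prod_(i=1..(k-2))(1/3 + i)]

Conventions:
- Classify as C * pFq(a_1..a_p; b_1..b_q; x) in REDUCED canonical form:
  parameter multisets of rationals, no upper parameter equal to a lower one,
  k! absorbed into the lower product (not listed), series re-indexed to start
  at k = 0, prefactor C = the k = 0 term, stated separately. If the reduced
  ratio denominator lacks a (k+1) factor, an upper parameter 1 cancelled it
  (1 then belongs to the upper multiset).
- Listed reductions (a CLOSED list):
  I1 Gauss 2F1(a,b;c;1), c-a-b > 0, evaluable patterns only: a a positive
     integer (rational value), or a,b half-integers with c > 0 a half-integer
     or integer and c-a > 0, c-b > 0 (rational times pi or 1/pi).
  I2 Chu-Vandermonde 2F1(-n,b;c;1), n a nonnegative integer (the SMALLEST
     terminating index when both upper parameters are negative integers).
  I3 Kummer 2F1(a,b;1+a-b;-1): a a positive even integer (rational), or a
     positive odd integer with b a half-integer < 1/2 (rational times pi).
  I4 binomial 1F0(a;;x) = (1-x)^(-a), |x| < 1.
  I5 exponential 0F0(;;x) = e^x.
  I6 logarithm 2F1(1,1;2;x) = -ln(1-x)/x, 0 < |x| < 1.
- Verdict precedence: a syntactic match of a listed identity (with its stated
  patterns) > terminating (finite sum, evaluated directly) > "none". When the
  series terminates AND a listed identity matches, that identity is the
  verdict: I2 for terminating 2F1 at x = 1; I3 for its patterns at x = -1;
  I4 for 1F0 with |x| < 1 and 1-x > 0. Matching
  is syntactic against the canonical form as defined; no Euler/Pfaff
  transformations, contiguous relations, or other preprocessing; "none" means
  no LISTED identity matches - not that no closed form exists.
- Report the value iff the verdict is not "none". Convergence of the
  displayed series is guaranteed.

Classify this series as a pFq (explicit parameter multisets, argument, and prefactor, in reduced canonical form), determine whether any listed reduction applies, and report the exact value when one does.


Structural cue: x = (3/5) and the lower running product (C = 1/9, x = 3/5) is a rising factorial.
Ratio: r(k) = (3/5) * (k-8) (k+5/6) / [(k-4/5) (k+4/3) (k+1)] - rational; roots negated = parameters, x = (3/5), C = 1/9.

With C = 1/9: the canonical form is 2F2(-8, 5/6; -4/5, 4/3; 3/5). Verdict: terminating. With -8 upstairs the series is a 9-term polynomial sum; evaluated term by term. Value: -336899605821929/445124790190080.


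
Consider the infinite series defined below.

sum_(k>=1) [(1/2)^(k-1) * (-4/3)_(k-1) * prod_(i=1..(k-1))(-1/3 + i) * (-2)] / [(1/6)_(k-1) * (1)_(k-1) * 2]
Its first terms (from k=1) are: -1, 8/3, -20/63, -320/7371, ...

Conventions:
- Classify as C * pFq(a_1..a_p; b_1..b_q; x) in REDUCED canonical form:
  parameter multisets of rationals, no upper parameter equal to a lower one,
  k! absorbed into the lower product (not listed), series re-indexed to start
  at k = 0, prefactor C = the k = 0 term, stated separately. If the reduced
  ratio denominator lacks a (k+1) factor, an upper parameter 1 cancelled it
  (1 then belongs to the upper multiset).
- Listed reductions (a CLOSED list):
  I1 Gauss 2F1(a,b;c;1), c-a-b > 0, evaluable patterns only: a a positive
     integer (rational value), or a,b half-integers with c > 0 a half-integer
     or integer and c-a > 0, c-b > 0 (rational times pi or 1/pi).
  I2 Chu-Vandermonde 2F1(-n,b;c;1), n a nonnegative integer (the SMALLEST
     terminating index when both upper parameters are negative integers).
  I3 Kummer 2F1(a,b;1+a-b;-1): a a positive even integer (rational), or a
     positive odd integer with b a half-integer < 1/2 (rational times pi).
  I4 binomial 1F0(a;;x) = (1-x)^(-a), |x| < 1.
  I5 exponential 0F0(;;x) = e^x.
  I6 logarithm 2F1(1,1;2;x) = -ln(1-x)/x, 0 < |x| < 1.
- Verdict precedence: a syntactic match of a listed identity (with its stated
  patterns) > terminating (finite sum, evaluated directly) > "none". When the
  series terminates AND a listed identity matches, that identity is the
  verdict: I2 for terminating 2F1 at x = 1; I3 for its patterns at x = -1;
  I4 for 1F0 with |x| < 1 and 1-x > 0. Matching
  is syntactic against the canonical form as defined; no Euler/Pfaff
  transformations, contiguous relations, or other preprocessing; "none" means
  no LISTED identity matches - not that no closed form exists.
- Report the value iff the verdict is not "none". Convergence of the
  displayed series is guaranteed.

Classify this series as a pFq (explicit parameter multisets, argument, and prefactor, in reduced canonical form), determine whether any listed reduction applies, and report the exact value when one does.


Classification (C = -1): 2F1 with upper {-4/3, 2/3}, lower {1/6}, argument x = 1/2. Verdict: none. No listed pattern accepts 2F1(-4/3, 2/3; 1/6; 1/2).

Key step: x = (1/2) and the constant factors (C = -1) combine into one prefactor.
Consecutive-term ratio: r(k) = (1/2) * (k-4/3) (k+2/3) / [(k+1/6) (k+1)] - rational; roots negated = parameters, x = (1/2), C = -1.


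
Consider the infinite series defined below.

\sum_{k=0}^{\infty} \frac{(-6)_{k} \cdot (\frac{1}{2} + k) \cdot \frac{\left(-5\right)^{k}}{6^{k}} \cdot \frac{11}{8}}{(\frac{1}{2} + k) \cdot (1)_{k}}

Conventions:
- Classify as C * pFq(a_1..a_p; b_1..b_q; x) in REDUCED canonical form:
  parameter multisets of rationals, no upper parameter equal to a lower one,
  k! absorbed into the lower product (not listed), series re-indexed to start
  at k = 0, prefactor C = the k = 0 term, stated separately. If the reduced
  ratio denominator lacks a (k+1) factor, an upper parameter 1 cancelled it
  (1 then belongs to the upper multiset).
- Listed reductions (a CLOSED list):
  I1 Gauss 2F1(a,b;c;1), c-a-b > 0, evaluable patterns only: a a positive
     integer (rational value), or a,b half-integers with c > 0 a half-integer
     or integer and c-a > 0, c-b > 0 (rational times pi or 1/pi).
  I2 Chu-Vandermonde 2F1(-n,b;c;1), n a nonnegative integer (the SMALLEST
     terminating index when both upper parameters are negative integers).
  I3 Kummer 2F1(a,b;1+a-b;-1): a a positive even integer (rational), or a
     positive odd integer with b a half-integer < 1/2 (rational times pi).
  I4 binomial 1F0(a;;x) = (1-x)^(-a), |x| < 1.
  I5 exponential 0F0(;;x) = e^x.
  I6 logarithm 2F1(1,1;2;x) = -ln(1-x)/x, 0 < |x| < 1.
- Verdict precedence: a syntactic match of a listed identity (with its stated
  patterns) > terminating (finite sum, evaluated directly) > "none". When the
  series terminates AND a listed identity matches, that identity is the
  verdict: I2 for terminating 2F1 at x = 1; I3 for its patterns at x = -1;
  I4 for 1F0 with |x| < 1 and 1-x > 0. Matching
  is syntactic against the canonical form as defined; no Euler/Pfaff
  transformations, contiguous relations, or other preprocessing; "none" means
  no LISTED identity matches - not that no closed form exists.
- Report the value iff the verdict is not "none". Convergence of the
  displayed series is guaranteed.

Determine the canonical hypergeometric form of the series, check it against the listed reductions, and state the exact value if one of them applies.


Prefactor \frac{11}{8}, argument -\frac{5}{6}: 1F0 with upper {-6} over lower {-}. Verdict at x = -\frac{5}{6}: binomial (I4) matches (the 1F0 binomial series: exponent 6, x = -\frac{5}{6}). Exact value: \frac{19487171}{373248}.

The tell: t_0 being \frac{11}{8}, (1)_k (prefactor 11/8) is k! itself.
Ratio: r(k) = -\frac{5}{6} * (k-6) / [(k+1)] - rational in k, leading ratio -\frac{5}{6}; with t_0 = \frac{11}{8}, classification follows.


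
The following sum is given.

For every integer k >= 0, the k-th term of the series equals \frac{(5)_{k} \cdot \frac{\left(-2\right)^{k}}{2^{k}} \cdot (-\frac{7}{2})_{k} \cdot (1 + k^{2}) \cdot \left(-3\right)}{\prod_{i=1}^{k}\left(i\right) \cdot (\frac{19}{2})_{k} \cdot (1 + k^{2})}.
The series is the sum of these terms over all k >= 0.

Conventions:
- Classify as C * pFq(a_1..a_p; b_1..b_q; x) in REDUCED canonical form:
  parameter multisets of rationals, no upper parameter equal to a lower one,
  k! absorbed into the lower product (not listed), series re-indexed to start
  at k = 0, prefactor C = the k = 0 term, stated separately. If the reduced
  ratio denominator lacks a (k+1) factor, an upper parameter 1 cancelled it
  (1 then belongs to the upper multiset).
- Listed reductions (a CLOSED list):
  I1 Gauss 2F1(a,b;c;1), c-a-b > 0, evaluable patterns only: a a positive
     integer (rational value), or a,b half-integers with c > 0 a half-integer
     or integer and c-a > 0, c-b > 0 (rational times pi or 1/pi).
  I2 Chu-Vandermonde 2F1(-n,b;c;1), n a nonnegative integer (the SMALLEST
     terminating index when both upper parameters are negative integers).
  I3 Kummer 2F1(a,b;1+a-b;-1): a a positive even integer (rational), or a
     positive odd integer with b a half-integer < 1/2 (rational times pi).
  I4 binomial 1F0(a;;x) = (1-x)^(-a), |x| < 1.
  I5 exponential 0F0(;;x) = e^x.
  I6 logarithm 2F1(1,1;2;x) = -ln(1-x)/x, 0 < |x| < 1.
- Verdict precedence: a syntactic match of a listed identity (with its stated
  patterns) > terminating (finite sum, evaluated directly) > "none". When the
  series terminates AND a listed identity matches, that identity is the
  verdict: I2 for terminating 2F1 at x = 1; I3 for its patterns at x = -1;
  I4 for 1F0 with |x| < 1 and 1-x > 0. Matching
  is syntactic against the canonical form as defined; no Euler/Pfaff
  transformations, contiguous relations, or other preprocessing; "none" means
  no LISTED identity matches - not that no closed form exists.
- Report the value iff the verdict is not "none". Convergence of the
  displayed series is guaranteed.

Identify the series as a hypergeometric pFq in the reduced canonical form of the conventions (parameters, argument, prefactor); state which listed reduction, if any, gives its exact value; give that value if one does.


Classification (C = -3): 2F1 with upper {-\frac{7}{2}, 5}, lower {\frac{19}{2}}, argument x = -1. Verdict: the Kummer evaluation I3 applies (x = -1; c = \frac{19}{2} equals 1+a-b for upper {-\frac{7}{2}, 5}: listed pattern). Hence: \left(-\frac{2297295}{524288}\right) \cdot \pi.

Structural cue: with t_0 = -3, the two k-th powers (prefactor -3) combine into one argument.
Term ratio: r(k) = -1 * (k-\frac{7}{2}) (k+5) / [(k+\frac{19}{2}) (k+1)] - rational; roots negated = parameters, x = -1, C = -3.


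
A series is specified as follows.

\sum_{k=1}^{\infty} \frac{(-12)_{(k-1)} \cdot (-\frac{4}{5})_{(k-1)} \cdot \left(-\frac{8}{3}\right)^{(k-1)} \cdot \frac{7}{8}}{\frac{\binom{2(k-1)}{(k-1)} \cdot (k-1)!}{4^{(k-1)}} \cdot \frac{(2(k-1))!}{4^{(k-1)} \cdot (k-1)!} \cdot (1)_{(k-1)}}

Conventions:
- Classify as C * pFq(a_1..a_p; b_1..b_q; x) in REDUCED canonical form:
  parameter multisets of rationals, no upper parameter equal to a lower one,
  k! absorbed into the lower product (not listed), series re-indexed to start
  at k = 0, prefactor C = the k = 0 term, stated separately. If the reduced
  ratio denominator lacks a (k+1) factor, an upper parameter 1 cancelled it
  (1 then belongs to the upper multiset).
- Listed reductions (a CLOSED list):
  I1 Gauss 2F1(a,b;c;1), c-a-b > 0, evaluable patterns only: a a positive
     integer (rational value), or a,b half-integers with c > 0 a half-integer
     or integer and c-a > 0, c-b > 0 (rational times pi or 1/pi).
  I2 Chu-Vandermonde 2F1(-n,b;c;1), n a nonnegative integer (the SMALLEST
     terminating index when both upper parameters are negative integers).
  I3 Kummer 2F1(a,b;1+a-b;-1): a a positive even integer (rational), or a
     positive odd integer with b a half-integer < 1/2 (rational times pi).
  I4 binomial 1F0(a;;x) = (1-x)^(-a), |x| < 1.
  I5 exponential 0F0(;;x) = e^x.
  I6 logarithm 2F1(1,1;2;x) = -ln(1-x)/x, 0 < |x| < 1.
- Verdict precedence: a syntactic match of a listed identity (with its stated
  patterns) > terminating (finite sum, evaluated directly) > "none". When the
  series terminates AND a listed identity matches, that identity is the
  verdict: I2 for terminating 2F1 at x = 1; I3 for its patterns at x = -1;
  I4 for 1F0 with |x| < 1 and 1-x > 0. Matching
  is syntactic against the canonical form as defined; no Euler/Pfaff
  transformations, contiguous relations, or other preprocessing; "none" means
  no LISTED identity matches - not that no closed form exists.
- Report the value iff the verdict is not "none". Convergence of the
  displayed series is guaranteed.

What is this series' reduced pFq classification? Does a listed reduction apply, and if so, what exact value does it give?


At argument -\frac{8}{3}: a 2F2 with upper {-12, -\frac{4}{5}}, lower {\frac{1}{2}, \frac{1}{2}}, scaled by C = \frac{7}{8}. Verdict: terminating at k = 12: the factor (-12)_k kills every later term; summing the 13 survivors is exact. Hence: -\frac{321233129091509857973532929194253}{378650334451819361572265625000}.

The tell: t_0 being \frac{7}{8}, the lower central binomial (prefactor 7/8) hides (1/2)_k.
Term ratio: r(k) = -\frac{8}{3} * (k-12) (k-\frac{4}{5}) / [(k+\frac{1}{2}) (k+\frac{1}{2}) (k+1)] ; factor over Q: parameters, x = -\frac{8}{3}, and C = \frac{7}{8}.


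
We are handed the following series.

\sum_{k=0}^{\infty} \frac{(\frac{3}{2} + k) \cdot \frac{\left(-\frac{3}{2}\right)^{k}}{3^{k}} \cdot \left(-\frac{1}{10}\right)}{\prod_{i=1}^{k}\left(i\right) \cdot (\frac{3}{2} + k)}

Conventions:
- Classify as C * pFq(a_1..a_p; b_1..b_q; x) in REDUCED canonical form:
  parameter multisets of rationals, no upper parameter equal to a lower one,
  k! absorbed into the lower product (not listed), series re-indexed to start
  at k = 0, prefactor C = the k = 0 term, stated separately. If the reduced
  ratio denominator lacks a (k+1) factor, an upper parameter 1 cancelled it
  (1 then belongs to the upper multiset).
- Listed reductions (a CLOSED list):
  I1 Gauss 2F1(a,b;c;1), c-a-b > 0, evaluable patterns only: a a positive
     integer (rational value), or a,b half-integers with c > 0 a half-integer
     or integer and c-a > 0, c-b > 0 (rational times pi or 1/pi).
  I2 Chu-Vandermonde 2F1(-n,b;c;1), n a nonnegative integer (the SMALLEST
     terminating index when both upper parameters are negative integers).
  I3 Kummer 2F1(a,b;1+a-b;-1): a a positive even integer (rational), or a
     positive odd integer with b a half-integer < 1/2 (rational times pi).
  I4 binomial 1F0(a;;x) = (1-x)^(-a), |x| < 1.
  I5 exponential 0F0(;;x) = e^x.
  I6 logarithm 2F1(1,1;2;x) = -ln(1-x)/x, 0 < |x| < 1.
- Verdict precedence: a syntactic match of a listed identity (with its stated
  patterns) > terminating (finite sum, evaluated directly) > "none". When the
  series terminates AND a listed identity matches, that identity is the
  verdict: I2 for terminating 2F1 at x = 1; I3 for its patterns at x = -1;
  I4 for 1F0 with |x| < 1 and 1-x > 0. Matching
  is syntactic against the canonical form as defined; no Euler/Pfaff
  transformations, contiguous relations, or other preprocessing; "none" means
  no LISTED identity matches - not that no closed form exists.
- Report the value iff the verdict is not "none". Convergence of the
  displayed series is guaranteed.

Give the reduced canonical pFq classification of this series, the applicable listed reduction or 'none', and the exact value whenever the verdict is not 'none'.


Prefactor -\frac{1}{10}, argument -\frac{1}{2}: 0F0 with upper {-} over lower {-}. Verdict: this is the exponential series (I5) (the 0F0 exponential series at x = -\frac{1}{2}). Exact value: \left(-\frac{1}{10}\right) \cdot e^{-\frac{1}{2}}.

Key step: t_0 = -\frac{1}{10} here, and the two k-th powers (prefactor -1/10) combine into one argument.
Ratio: r(k) = -\frac{1}{2} * 1 / [(k+1)] ; factor over Q: parameters, x = -\frac{1}{2}, and C = -\frac{1}{10}.


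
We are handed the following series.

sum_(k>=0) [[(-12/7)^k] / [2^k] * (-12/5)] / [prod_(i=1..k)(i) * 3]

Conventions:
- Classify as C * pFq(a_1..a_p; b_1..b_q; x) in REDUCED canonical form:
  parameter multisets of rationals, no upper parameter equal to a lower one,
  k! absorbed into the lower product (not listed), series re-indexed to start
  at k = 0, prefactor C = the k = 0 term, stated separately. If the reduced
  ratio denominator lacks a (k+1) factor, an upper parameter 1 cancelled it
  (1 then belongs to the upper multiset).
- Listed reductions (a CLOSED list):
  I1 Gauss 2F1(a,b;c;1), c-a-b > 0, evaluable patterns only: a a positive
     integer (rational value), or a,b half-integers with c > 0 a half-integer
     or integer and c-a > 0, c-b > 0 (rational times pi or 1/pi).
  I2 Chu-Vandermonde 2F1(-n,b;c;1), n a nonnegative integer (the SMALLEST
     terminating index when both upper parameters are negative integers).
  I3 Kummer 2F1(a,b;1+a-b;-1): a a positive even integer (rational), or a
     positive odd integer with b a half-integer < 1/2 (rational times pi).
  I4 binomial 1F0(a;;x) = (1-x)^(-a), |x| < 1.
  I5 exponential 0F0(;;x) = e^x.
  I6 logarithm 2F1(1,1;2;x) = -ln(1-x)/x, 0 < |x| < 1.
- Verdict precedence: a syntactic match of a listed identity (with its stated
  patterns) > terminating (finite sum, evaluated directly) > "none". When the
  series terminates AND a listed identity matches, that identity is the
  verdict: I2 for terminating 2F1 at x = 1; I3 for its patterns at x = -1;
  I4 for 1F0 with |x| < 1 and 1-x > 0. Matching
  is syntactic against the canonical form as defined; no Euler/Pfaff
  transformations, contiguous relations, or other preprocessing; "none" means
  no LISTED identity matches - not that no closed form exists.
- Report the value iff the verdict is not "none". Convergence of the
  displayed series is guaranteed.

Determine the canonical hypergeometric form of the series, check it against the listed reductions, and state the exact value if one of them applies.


With C = -4/5: the canonical form is 0F0(-; -; -6/7). Verdict: this is the I5 exponential reduction (the 0F0 exponential series at x = -6/7). Hence: (-4/5) * e^(-6/7).

Key observation: x = (-6/7) and the constant factors (prefactor -4/5) combine into one prefactor.
Consecutive-term ratio: r(k) = (-6/7) * 1 / [(k+1)] - poly over poly, x = (-6/7) from leading terms; C = -4/5 at k = 0.


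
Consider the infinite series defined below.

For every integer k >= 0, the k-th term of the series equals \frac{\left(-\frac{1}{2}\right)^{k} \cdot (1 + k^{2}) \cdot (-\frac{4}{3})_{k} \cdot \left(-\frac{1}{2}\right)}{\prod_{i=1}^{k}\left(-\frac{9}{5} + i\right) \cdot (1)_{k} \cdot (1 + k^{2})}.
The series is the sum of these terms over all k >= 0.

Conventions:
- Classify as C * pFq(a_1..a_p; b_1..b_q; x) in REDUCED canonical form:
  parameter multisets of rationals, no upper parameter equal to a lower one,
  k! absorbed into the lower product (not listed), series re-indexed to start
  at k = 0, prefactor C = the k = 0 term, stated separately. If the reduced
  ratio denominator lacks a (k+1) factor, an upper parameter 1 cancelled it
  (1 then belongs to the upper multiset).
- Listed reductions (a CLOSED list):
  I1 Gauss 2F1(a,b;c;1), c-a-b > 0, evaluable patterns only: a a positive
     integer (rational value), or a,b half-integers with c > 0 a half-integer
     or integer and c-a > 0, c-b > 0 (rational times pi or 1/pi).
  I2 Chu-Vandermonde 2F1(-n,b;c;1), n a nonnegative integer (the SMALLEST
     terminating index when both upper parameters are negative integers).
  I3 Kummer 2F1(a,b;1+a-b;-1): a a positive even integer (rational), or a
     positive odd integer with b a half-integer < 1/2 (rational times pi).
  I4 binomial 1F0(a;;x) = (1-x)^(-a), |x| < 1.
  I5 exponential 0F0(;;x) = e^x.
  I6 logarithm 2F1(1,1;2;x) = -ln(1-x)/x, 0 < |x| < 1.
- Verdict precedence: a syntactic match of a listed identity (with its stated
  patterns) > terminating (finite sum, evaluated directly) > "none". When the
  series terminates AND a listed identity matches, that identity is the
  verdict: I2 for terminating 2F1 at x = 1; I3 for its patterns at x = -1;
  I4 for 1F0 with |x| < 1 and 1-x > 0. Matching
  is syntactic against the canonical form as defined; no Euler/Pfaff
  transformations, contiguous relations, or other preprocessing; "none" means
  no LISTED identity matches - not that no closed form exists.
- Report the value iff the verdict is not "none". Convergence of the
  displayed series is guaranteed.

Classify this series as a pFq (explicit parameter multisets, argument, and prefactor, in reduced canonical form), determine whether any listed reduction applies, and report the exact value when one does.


Reduced: x = -\frac{1}{2}, 1F1, upper = {-\frac{4}{3}}, lower = {-\frac{4}{5}}, C = -\frac{1}{2}. Verdict: none. Every listed pattern misses the 1F1 form at -\frac{1}{2}, upper {-\frac{4}{3}}.

Key observation: from the first term -\frac{1}{2}: (1)_k (C = -1/2, x = -1/2) is k! itself.
Adjacent-term ratio: r(k) = -\frac{1}{2} * (k-\frac{4}{3}) / [(k-\frac{4}{5}) (k+1)] - poly over poly, x = -\frac{1}{2} from leading terms; C = -\frac{1}{2} at k = 0.
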